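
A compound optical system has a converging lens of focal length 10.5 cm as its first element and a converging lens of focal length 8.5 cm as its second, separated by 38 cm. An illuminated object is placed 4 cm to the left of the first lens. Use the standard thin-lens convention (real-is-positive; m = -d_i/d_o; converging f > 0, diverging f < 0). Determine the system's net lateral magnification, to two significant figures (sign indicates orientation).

-0.38

Applying the thin-lens equation to the first lens, 1/10.5 = 1/4 + 1/d_i1, which gives d_i1 = -6.462 cm.
Its lateral magnification is m_1 = -d_i1/d_o1 = -(-6.462)/4 = 1.6154.
With d_i1 < 0 the first image is virtual and lies on the object side; the object distance for lens 2 is d_o2 = 38 - (-6.462) = 44.462 cm.
Applying the thin-lens equation again with f_2 = 8.5 cm and d_o2 = 44.462 cm gives d_i2 = 10.509 cm.
m_2 = -(10.509)/(44.462) = -0.2364.
The system's lateral magnification is m_1 m_2 = (1.6154)(-0.2364) = -0.3818.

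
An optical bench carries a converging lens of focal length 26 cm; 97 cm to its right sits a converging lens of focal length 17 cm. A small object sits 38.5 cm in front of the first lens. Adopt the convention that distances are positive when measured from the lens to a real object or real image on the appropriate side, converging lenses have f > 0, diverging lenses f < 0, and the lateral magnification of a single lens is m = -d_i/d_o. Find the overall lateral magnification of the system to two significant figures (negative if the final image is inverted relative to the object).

Applying the thin-lens equation to the first lens, 1/26 = 1/38.5 + 1/d_i1, which gives d_i1 = 80.080 cm.
Its lateral magnification is m_1 = -d_i1/d_o1 = -(80.080)/38.5 = -2.0800.
The intermediate image is 80.080 cm to the right of lens 1, so d_o2 = L - d_i1 = 97 - 80.080 = 16.920 cm.
Applying the thin-lens equation again with f_2 = 17 cm and d_o2 = 16.920 cm gives d_i2 = -3595.500 cm.
m_2 = -(-3595.500)/(16.920) = 212.5000.
Total m = m_1 x m_2 = (-2.0800)(212.5000) = -442.0000.

-440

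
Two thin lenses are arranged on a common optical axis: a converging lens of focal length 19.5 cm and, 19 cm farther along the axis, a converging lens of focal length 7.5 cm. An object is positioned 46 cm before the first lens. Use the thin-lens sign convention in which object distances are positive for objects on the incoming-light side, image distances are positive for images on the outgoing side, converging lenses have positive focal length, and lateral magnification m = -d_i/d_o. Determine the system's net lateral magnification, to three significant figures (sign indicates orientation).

First lens: d_i1 = 1/(1/19.5 - 1/46) = 33.849 cm.
m_1 = -(33.849)/46 = -0.7358.
This image would form 33.849 cm past lens 1, i.e. 14.849 cm beyond lens 2, so it is a virtual object for lens 2: d_o2 = 19 - 33.849 = -14.849 cm.
Second lens: d_i2 = 1/(1/7.5 - 1/(-14.849)) = 4.983 cm.
m_2 = -(4.983)/(-14.849) = 0.3356.
The system's lateral magnification is m_1 m_2 = (-0.7358)(0.3356) = -0.2469.

-0.247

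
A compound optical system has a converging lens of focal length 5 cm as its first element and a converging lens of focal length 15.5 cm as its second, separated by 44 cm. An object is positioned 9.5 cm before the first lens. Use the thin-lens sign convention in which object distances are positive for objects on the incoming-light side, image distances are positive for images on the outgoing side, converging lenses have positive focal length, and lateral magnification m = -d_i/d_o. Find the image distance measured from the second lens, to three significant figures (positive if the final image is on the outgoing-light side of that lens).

Lens 1: 1/d_i1 = 1/f_1 - 1/d_o1 = 1/5 - 1/9.5 = 0.09474 cm^-1, so d_i1 = 10.556 cm.
The intermediate image is 10.556 cm to the right of lens 1, so d_o2 = L - d_i1 = 44 - 10.556 = 33.444 cm.
Lens 2: 1/d_i2 = 1/f_2 - 1/d_o2 = 1/15.5 - 1/(33.444) = 0.03462 cm^-1, so d_i2 = 28.889 cm.

28.9 cm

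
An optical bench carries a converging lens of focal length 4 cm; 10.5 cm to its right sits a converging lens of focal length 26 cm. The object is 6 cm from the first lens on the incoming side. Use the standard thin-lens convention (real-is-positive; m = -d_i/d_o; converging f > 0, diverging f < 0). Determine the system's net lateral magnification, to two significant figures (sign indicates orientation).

Lens 1: 1/d_i1 = 1/f_1 - 1/d_o1 = 1/4 - 1/6 = 0.08333 cm^-1, so d_i1 = 12.000 cm.
m_1 = -(12.000)/6 = -2.0000.
This image would form 12.000 cm past lens 1, i.e. 1.500 cm beyond lens 2, so it is a virtual object for lens 2: d_o2 = 10.5 - 12.000 = -1.500 cm.
Lens 2: 1/d_i2 = 1/f_2 - 1/d_o2 = 1/26 - 1/(-1.500) = 0.70513 cm^-1, so d_i2 = 1.418 cm.
m_2 = -(1.418)/(-1.500) = 0.9455.
The system's lateral magnification is m_1 m_2 = (-2.0000)(0.9455) = -1.8909.

-1.9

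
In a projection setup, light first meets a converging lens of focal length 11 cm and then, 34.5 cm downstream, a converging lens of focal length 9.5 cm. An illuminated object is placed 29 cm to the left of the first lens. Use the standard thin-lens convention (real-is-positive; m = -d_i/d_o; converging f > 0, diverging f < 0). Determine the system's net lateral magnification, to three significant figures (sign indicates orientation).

0.798

Applying the thin-lens equation to the first lens, 1/11 = 1/29 + 1/d_i1, which gives d_i1 = 17.722 cm.
Its lateral magnification is m_1 = -d_i1/d_o1 = -(17.722)/29 = -0.6111.
The intermediate image is 17.722 cm to the right of lens 1, so d_o2 = L - d_i1 = 34.5 - 17.722 = 16.778 cm.
Applying the thin-lens equation again with f_2 = 9.5 cm and d_o2 = 16.778 cm gives d_i2 = 21.901 cm.
m_2 = -(21.901)/(16.778) = -1.3053.
The system's lateral magnification is m_1 m_2 = (-0.6111)(-1.3053) = 0.7977.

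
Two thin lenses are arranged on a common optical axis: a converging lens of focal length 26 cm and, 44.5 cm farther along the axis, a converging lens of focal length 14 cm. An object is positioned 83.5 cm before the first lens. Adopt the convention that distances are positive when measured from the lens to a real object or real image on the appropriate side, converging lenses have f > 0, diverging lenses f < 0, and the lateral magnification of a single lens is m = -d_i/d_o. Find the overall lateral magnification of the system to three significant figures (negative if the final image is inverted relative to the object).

-0.872

Lens 1: 1/d_i1 = 1/f_1 - 1/d_o1 = 1/26 - 1/83.5 = 0.02649 cm^-1, so d_i1 = 37.757 cm.
m_1 = -(37.757)/83.5 = -0.4522.
The intermediate image is 37.757 cm to the right of lens 1, so d_o2 = L - d_i1 = 44.5 - 37.757 = 6.743 cm.
Lens 2: 1/d_i2 = 1/f_2 - 1/d_o2 = 1/14 - 1/(6.743) = -0.07686 cm^-1, so d_i2 = -13.010 cm.
m_2 = -(-13.010)/(6.743) = 1.9293.
The system's lateral magnification is m_1 m_2 = (-0.4522)(1.9293) = -0.8724.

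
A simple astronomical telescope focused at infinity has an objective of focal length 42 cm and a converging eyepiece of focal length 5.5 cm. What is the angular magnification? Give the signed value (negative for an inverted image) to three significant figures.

-7.64

M = -f_obj/f_eye = -42/(5.5) = -7.636.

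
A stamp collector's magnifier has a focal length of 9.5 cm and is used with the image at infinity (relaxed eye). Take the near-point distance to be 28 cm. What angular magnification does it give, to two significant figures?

2.9

M = D/f = 28/9.5 = 2.947.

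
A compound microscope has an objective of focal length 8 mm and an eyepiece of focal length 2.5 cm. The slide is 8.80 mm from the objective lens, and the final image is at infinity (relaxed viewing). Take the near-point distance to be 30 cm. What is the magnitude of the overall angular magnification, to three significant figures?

120

Convert to cm: f_obj = 8 mm = 0.8 cm; d_o = 8.80 mm = 0.88 cm.
Objective: 1/d_i = 1/f_obj - 1/d_o = 1/0.8 - 1/0.88 = 0.11364 cm^-1, so d_i = 8.800 cm.
m_obj = -d_i/d_o = -8.800/0.88 = -10.000.
Eyepiece angular magnification (image at infinity): M_eye = D/f_e = 30/2.5 = 12.000.
Overall M = m_obj x M_eye = (-10.000)(12.000) = -120.00.
|M| = 120.00.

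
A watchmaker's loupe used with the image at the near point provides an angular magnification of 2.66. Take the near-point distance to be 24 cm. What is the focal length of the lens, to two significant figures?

14 cm

For the image at the near point, M = 1 + D/f.
f = D/(M - 1) = 24/(2.66 - 1) = 14.458 cm.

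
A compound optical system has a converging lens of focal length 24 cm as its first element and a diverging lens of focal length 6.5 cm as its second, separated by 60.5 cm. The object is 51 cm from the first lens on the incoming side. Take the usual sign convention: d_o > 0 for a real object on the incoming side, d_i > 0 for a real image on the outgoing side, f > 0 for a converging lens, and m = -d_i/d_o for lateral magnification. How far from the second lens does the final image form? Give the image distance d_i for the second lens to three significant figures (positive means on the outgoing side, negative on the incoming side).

-4.55 cm

Lens 1: 1/d_i1 = 1/f_1 - 1/d_o1 = 1/24 - 1/51 = 0.02206 cm^-1, so d_i1 = 45.333 cm.
Object distance for lens 2: d_o2 = 60.5 - 45.333 = 15.167 cm.
Lens 2: 1/d_i2 = 1/f_2 - 1/d_o2 = 1/(-6.5) - 1/(15.167) = -0.21978 cm^-1, so d_i2 = -4.550 cm.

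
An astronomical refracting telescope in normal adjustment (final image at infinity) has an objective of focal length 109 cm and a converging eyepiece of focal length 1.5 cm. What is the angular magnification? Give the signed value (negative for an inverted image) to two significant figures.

M = -f_obj/f_eye = -109/(1.5) = -72.667.

-73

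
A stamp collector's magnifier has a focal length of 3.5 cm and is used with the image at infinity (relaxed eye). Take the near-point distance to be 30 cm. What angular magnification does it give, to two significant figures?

M = D/f = 30/3.5 = 8.571.

8.6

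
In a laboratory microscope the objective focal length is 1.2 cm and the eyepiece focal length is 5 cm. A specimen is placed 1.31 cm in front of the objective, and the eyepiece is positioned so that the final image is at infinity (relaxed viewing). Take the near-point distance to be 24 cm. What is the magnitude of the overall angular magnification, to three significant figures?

Objective: 1/d_i = 1/f_obj - 1/d_o = 1/1.2 - 1/1.31 = 0.06997 cm^-1, so d_i = 14.291 cm.
m_obj = -d_i/d_o = -14.291/1.31 = -10.909.
Eyepiece angular magnification (image at infinity): M_eye = D/f_e = 24/5 = 4.800.
Overall M = m_obj x M_eye = (-10.909)(4.800) = -52.36.
|M| = 52.36.

52.4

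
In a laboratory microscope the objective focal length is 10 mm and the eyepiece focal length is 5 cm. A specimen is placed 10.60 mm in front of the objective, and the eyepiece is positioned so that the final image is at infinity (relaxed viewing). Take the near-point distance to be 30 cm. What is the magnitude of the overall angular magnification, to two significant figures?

100

Convert to cm: f_obj = 10 mm = 1 cm; d_o = 10.60 mm = 1.06 cm.
Objective: 1/d_i = 1/f_obj - 1/d_o = 1/1 - 1/1.06 = 0.05660 cm^-1, so d_i = 17.667 cm.
m_obj = -d_i/d_o = -17.667/1.06 = -16.667.
Eyepiece angular magnification (image at infinity): M_eye = D/f_e = 30/5 = 6.000.
Overall M = m_obj x M_eye = (-16.667)(6.000) = -100.00.
|M| = 100.00.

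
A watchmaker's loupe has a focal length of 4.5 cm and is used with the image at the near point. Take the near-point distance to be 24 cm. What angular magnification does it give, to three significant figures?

M = 1 + D/f = 1 + 24/4.5 = 6.333.

6.33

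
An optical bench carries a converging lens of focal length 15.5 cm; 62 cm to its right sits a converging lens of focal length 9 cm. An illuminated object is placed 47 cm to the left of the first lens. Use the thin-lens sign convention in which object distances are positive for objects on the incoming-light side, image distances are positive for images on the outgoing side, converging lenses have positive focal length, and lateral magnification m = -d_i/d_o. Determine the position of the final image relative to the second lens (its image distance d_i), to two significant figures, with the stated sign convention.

12 cm

Applying the thin-lens equation to the first lens, 1/15.5 = 1/47 + 1/d_i1, which gives d_i1 = 23.127 cm.
Object distance for lens 2: d_o2 = 62 - 23.127 = 38.873 cm.
Applying the thin-lens equation again with f_2 = 9 cm and d_o2 = 38.873 cm gives d_i2 = 11.711 cm.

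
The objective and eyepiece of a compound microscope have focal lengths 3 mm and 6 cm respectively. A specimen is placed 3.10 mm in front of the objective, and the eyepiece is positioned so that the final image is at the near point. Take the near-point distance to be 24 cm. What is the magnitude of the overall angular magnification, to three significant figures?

Convert to cm: f_obj = 3 mm = 0.3 cm; d_o = 3.10 mm = 0.31 cm.
Objective: 1/d_i = 1/f_obj - 1/d_o = 1/0.3 - 1/0.31 = 0.10753 cm^-1, so d_i = 9.300 cm.
m_obj = -d_i/d_o = -9.300/0.31 = -30.000.
Eyepiece angular magnification (image at near point): M_eye = 1 + D/f_e = 1 + 24/6 = 5.000.
Overall M = m_obj x M_eye = (-30.000)(5.000) = -150.00.
|M| = 150.00.

150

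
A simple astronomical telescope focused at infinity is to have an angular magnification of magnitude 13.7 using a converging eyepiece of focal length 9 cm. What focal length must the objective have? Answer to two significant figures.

120 cm

|M| = f_obj/|f_eye|, so f_obj = |M| x |f_eye| = 13.7 x 9 = 123.300 cm.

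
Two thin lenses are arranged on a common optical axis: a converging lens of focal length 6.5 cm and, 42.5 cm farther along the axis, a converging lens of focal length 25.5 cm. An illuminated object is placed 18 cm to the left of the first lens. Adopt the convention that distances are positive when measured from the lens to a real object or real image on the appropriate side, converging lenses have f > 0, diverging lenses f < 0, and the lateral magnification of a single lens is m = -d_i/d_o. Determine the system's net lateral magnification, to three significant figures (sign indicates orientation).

2.11

Applying the thin-lens equation to the first lens, 1/6.5 = 1/18 + 1/d_i1, which gives d_i1 = 10.174 cm.
Its lateral magnification is m_1 = -d_i1/d_o1 = -(10.174)/18 = -0.5652.
The intermediate image is 10.174 cm to the right of lens 1, so d_o2 = L - d_i1 = 42.5 - 10.174 = 32.326 cm.
Applying the thin-lens equation again with f_2 = 25.5 cm and d_o2 = 32.326 cm gives d_i2 = 120.760 cm.
m_2 = -(120.760)/(32.326) = -3.7357.
Total m = m_1 x m_2 = (-0.5652)(-3.7357) = 2.1115.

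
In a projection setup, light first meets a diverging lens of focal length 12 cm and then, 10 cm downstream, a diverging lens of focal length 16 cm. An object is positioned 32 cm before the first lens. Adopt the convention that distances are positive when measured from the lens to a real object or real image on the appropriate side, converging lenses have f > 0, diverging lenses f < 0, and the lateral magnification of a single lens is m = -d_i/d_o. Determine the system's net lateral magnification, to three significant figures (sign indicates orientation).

0.126

Applying the thin-lens equation to the first lens, 1/(-12) = 1/32 + 1/d_i1, which gives d_i1 = -8.727 cm.
Its lateral magnification is m_1 = -d_i1/d_o1 = -(-8.727)/32 = 0.2727.
With d_i1 < 0 the first image is virtual and lies on the object side; the object distance for lens 2 is d_o2 = 10 - (-8.727) = 18.727 cm.
Applying the thin-lens equation again with f_2 = -16 cm and d_o2 = 18.727 cm gives d_i2 = -8.628 cm.
m_2 = -(-8.628)/(18.727) = 0.4607.
Total m = m_1 x m_2 = (0.2727)(0.4607) = 0.1257.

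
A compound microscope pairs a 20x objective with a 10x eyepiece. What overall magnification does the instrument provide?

The overall magnification of a compound microscope is the product of the objective and eyepiece magnifications:
M = M_obj x M_eye = 20 x 10 = 200.

200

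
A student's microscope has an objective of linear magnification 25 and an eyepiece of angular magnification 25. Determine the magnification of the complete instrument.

The overall magnification of a compound microscope is the product of the objective and eyepiece magnifications:
M = M_obj x M_eye = 25 x 25 = 625.

625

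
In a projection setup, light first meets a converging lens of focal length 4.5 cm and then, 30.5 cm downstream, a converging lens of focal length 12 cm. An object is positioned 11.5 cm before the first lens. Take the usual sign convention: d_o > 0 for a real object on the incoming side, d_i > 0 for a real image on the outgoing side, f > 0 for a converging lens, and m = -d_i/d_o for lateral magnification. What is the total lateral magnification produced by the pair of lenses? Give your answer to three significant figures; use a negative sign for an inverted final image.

First lens: d_i1 = 1/(1/4.5 - 1/11.5) = 7.393 cm.
m_1 = -(7.393)/11.5 = -0.6429.
That image sits 23.107 cm in front of the second lens, so d_o2 = 23.107 cm.
Second lens: d_i2 = 1/(1/12 - 1/(23.107)) = 24.965 cm.
m_2 = -(24.965)/(23.107) = -1.0804.
Total m = m_1 x m_2 = (-0.6429)(-1.0804) = 0.6945.

0.695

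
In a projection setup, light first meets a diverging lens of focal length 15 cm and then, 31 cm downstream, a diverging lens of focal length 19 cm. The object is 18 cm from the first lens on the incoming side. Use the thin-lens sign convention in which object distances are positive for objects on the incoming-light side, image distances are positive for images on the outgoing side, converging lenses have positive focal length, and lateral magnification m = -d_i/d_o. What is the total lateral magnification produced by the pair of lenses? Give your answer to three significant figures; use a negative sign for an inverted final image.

Lens 1: 1/d_i1 = 1/f_1 - 1/d_o1 = 1/(-15) - 1/18 = -0.12222 cm^-1, so d_i1 = -8.182 cm.
m_1 = -(-8.182)/18 = 0.4545.
The intermediate image is virtual, 8.182 cm to the left of lens 1, so d_o2 = L - d_i1 = 31 - (-8.182) = 39.182 cm.
Lens 2: 1/d_i2 = 1/f_2 - 1/d_o2 = 1/(-19) - 1/(39.182) = -0.07815 cm^-1, so d_i2 = -12.795 cm.
m_2 = -(-12.795)/(39.182) = 0.3266.
The system's lateral magnification is m_1 m_2 = (0.4545)(0.3266) = 0.1484.

0.148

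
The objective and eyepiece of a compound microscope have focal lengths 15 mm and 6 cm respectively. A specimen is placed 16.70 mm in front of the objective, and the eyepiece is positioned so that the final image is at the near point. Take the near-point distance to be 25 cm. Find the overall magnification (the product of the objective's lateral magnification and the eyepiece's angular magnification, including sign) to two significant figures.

Convert to cm: f_obj = 15 mm = 1.5 cm; d_o = 16.70 mm = 1.67 cm.
Objective: 1/d_i = 1/f_obj - 1/d_o = 1/1.5 - 1/1.67 = 0.06786 cm^-1, so d_i = 14.735 cm.
m_obj = -d_i/d_o = -14.735/1.67 = -8.824.
Eyepiece angular magnification (image at near point): M_eye = 1 + D/f_e = 1 + 25/6 = 5.167.
Overall M = m_obj x M_eye = (-8.824)(5.167) = -45.59.

-46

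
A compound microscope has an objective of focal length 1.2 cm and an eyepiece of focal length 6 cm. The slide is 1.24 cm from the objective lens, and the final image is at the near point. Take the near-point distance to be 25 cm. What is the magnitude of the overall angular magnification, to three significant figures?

Objective: 1/d_i = 1/f_obj - 1/d_o = 1/1.2 - 1/1.24 = 0.02688 cm^-1, so d_i = 37.200 cm.
m_obj = -d_i/d_o = -37.200/1.24 = -30.000.
Eyepiece angular magnification (image at near point): M_eye = 1 + D/f_e = 1 + 25/6 = 5.167.
Overall M = m_obj x M_eye = (-30.000)(5.167) = -155.00.
|M| = 155.00.

155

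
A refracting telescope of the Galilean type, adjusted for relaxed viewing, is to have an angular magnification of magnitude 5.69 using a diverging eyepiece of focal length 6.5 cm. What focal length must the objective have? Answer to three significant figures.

37.0 cm

|M| = f_obj/|f_eye|, so f_obj = |M| x |f_eye| = 5.69 x 6.5 = 36.985 cm.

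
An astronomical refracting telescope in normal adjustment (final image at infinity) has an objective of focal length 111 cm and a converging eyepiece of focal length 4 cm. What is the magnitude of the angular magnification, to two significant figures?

|M| = f_obj/|f_eye| = 111/4 = 27.750.

28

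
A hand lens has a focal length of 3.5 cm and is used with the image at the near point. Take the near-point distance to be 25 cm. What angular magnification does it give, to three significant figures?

M = 1 + D/f = 1 + 25/3.5 = 8.143.

8.14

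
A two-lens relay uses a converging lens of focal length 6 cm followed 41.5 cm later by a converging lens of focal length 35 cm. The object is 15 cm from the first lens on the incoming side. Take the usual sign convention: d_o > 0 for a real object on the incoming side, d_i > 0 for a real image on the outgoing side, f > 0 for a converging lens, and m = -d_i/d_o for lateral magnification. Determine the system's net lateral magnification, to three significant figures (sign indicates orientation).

Applying the thin-lens equation to the first lens, 1/6 = 1/15 + 1/d_i1, which gives d_i1 = 10.000 cm.
Its lateral magnification is m_1 = -d_i1/d_o1 = -(10.000)/15 = -0.6667.
That image sits 31.500 cm in front of the second lens, so d_o2 = 31.500 cm.
Applying the thin-lens equation again with f_2 = 35 cm and d_o2 = 31.500 cm gives d_i2 = -315.000 cm.
m_2 = -(-315.000)/(31.500) = 10.0000.
The system's lateral magnification is m_1 m_2 = (-0.6667)(10.0000) = -6.6667.

-6.67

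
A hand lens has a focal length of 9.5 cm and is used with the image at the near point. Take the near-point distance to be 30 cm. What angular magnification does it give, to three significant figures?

M = 1 + D/f = 1 + 30/9.5 = 4.158.

4.16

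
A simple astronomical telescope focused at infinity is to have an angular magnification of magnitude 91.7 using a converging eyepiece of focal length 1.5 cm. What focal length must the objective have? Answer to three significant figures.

|M| = f_obj/|f_eye|, so f_obj = |M| x |f_eye| = 91.7 x 1.5 = 137.550 cm.

138 cm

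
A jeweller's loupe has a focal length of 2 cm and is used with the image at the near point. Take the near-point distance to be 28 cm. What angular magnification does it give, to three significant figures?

15.0

M = 1 + D/f = 1 + 28/2 = 15.000.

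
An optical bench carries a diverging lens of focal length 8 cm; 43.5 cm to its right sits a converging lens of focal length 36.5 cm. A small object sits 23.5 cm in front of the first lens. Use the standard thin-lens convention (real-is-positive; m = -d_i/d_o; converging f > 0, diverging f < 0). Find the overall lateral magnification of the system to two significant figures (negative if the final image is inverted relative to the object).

Applying the thin-lens equation to the first lens, 1/(-8) = 1/23.5 + 1/d_i1, which gives d_i1 = -5.968 cm.
Its lateral magnification is m_1 = -d_i1/d_o1 = -(-5.968)/23.5 = 0.2540.
The intermediate image is virtual, 5.968 cm to the left of lens 1, so d_o2 = L - d_i1 = 43.5 - (-5.968) = 49.468 cm.
Applying the thin-lens equation again with f_2 = 36.5 cm and d_o2 = 49.468 cm gives d_i2 = 139.232 cm.
m_2 = -(139.232)/(49.468) = -2.8146.
Total m = m_1 x m_2 = (0.2540)(-2.8146) = -0.7148.

-0.71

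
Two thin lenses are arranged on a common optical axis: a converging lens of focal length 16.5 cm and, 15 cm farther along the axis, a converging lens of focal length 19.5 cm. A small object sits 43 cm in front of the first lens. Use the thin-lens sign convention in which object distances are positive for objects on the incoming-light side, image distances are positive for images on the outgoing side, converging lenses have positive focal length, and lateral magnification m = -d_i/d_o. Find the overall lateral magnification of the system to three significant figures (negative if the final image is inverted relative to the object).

-0.388

First lens: d_i1 = 1/(1/16.5 - 1/43) = 26.774 cm.
m_1 = -(26.774)/43 = -0.6226.
Since 26.774 cm > 15 cm, the first image lies past the second lens and serves as a virtual object: d_o2 = L - d_i1 = -11.774 cm.
Second lens: d_i2 = 1/(1/19.5 - 1/(-11.774)) = 7.341 cm.
m_2 = -(7.341)/(-11.774) = 0.6235.
Total m = m_1 x m_2 = (-0.6226)(0.6235) = -0.3882.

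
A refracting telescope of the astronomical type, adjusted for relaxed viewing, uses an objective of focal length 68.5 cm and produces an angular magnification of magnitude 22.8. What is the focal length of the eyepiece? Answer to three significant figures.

3.00 cm

|M| = f_obj/f_eye, so f_eye = f_obj/|M| = 68.5/22.8 = 3.004 cm.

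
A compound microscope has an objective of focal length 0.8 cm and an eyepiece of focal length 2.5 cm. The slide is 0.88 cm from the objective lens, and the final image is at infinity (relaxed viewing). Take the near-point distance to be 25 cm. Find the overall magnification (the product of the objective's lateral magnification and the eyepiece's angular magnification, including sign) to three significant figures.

-100

Objective: 1/d_i = 1/f_obj - 1/d_o = 1/0.8 - 1/0.88 = 0.11364 cm^-1, so d_i = 8.800 cm.
m_obj = -d_i/d_o = -8.800/0.88 = -10.000.
Eyepiece angular magnification (image at infinity): M_eye = D/f_e = 25/2.5 = 10.000.
Overall M = m_obj x M_eye = (-10.000)(10.000) = -100.00.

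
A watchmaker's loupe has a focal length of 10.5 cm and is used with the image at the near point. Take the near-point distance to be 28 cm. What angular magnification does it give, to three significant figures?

M = 1 + D/f = 1 + 28/10.5 = 3.667.

3.67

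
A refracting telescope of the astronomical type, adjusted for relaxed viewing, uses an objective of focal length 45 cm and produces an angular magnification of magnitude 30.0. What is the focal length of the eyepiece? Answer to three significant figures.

|M| = f_obj/f_eye, so f_eye = f_obj/|M| = 45/30.0 = 1.500 cm.

1.50 cm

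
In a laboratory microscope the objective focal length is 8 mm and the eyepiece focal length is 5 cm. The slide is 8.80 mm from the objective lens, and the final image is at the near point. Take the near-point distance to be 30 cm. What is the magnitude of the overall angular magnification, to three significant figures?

Convert to cm: f_obj = 8 mm = 0.8 cm; d_o = 8.80 mm = 0.88 cm.
Objective: 1/d_i = 1/f_obj - 1/d_o = 1/0.8 - 1/0.88 = 0.11364 cm^-1, so d_i = 8.800 cm.
m_obj = -d_i/d_o = -8.800/0.88 = -10.000.
Eyepiece angular magnification (image at near point): M_eye = 1 + D/f_e = 1 + 30/5 = 7.000.
Overall M = m_obj x M_eye = (-10.000)(7.000) = -70.00.
|M| = 70.00.

70.0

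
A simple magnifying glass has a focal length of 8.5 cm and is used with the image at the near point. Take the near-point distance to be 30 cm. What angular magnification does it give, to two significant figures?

M = 1 + D/f = 1 + 30/8.5 = 4.529.

4.5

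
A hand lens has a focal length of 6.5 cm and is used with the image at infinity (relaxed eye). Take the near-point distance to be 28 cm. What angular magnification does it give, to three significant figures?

4.31

M = D/f = 28/6.5 = 4.308.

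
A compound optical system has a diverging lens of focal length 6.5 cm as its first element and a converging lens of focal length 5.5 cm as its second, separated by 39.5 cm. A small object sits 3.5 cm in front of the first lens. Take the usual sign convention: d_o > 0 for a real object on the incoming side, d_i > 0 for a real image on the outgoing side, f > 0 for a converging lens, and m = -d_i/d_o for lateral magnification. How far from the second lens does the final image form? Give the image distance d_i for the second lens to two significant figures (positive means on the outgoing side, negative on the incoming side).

6.3 cm

Applying the thin-lens equation to the first lens, 1/(-6.5) = 1/3.5 + 1/d_i1, which gives d_i1 = -2.275 cm.
With d_i1 < 0 the first image is virtual and lies on the object side; the object distance for lens 2 is d_o2 = 39.5 - (-2.275) = 41.775 cm.
Applying the thin-lens equation again with f_2 = 5.5 cm and d_o2 = 41.775 cm gives d_i2 = 6.334 cm.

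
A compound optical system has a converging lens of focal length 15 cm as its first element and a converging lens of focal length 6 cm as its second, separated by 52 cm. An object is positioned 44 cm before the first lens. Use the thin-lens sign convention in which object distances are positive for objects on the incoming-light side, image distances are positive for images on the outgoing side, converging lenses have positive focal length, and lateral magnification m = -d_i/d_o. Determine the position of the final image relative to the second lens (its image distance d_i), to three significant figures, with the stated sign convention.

7.55 cm

First lens: d_i1 = 1/(1/15 - 1/44) = 22.759 cm.
That image sits 29.241 cm in front of the second lens, so d_o2 = 29.241 cm.
Second lens: d_i2 = 1/(1/6 - 1/(29.241)) = 7.549 cm.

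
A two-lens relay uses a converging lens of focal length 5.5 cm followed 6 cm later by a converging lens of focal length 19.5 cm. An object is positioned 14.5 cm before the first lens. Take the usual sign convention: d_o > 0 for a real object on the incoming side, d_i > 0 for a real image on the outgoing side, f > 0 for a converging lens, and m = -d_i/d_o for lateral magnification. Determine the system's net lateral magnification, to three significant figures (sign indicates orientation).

-0.533

Lens 1: 1/d_i1 = 1/f_1 - 1/d_o1 = 1/5.5 - 1/14.5 = 0.11285 cm^-1, so d_i1 = 8.861 cm.
m_1 = -(8.861)/14.5 = -0.6111.
This image would form 8.861 cm past lens 1, i.e. 2.861 cm beyond lens 2, so it is a virtual object for lens 2: d_o2 = 6 - 8.861 = -2.861 cm.
Lens 2: 1/d_i2 = 1/f_2 - 1/d_o2 = 1/19.5 - 1/(-2.861) = 0.40080 cm^-1, so d_i2 = 2.495 cm.
m_2 = -(2.495)/(-2.861) = 0.8720.
The system's lateral magnification is m_1 m_2 = (-0.6111)(0.8720) = -0.5329.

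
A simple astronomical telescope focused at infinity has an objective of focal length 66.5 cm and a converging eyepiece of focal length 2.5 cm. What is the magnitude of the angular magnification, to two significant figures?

|M| = f_obj/|f_eye| = 66.5/2.5 = 26.600.

27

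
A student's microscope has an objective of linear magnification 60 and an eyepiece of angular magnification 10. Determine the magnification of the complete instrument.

The overall magnification of a compound microscope is the product of the objective and eyepiece magnifications:
M = M_obj x M_eye = 60 x 10 = 600.

600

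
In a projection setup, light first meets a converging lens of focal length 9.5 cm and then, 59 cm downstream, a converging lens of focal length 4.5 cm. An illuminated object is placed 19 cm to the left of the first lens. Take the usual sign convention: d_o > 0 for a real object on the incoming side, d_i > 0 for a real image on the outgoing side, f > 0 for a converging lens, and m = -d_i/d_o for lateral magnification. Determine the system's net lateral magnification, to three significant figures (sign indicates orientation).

Applying the thin-lens equation to the first lens, 1/9.5 = 1/19 + 1/d_i1, which gives d_i1 = 19.000 cm.
Its lateral magnification is m_1 = -d_i1/d_o1 = -(19.000)/19 = -1.0000.
That image sits 40.000 cm in front of the second lens, so d_o2 = 40.000 cm.
Applying the thin-lens equation again with f_2 = 4.5 cm and d_o2 = 40.000 cm gives d_i2 = 5.070 cm.
m_2 = -(5.070)/(40.000) = -0.1268.
Total m = m_1 x m_2 = (-1.0000)(-0.1268) = 0.1268.

0.127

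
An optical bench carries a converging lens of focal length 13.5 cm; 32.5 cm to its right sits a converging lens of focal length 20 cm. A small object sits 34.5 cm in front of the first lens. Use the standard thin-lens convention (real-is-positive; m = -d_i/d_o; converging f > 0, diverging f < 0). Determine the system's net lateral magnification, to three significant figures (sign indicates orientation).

First lens: d_i1 = 1/(1/13.5 - 1/34.5) = 22.179 cm.
m_1 = -(22.179)/34.5 = -0.6429.
Object distance for lens 2: d_o2 = 32.5 - 22.179 = 10.321 cm.
Second lens: d_i2 = 1/(1/20 - 1/(10.321)) = -21.328 cm.
m_2 = -(-21.328)/(10.321) = 2.0664.
Total m = m_1 x m_2 = (-0.6429)(2.0664) = -1.3284.

-1.33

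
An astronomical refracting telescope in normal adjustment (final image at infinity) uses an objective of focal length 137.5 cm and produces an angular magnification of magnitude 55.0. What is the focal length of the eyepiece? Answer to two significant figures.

2.5 cm

|M| = f_obj/f_eye, so f_eye = f_obj/|M| = 137.5/55.0 = 2.500 cm.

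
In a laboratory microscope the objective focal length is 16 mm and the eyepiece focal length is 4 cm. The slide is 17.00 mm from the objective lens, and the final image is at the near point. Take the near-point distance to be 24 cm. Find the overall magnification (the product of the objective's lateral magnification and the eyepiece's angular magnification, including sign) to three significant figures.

Convert to cm: f_obj = 16 mm = 1.6 cm; d_o = 17.00 mm = 1.70 cm.
Objective: 1/d_i = 1/f_obj - 1/d_o = 1/1.6 - 1/1.70 = 0.03676 cm^-1, so d_i = 27.200 cm.
m_obj = -d_i/d_o = -27.200/1.70 = -16.000.
Eyepiece angular magnification (image at near point): M_eye = 1 + D/f_e = 1 + 24/4 = 7.000.
Overall M = m_obj x M_eye = (-16.000)(7.000) = -112.00.

-112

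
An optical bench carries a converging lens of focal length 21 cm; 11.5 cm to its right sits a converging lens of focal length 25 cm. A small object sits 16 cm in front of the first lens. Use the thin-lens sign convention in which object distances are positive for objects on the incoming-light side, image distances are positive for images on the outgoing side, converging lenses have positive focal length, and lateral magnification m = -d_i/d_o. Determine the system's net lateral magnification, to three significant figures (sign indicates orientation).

Lens 1: 1/d_i1 = 1/f_1 - 1/d_o1 = 1/21 - 1/16 = -0.01488 cm^-1, so d_i1 = -67.200 cm.
m_1 = -(-67.200)/16 = 4.2000.
With d_i1 < 0 the first image is virtual and lies on the object side; the object distance for lens 2 is d_o2 = 11.5 - (-67.200) = 78.700 cm.
Lens 2: 1/d_i2 = 1/f_2 - 1/d_o2 = 1/25 - 1/(78.700) = 0.02729 cm^-1, so d_i2 = 36.639 cm.
m_2 = -(36.639)/(78.700) = -0.4655.
Total m = m_1 x m_2 = (4.2000)(-0.4655) = -1.9553.

-1.96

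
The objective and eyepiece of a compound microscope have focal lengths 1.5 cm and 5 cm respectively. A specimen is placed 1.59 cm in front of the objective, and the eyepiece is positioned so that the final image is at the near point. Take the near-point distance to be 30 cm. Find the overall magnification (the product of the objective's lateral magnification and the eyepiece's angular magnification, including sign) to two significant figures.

-120

Objective: 1/d_i = 1/f_obj - 1/d_o = 1/1.5 - 1/1.59 = 0.03774 cm^-1, so d_i = 26.500 cm.
m_obj = -d_i/d_o = -26.500/1.59 = -16.667.
Eyepiece angular magnification (image at near point): M_eye = 1 + D/f_e = 1 + 30/5 = 7.000.
Overall M = m_obj x M_eye = (-16.667)(7.000) = -116.67.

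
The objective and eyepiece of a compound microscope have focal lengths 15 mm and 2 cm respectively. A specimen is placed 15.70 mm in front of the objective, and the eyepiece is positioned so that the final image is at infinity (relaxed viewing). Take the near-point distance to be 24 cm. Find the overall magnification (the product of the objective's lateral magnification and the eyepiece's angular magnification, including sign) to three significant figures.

-257

Convert to cm: f_obj = 15 mm = 1.5 cm; d_o = 15.70 mm = 1.57 cm.
Objective: 1/d_i = 1/f_obj - 1/d_o = 1/1.5 - 1/1.57 = 0.02972 cm^-1, so d_i = 33.643 cm.
m_obj = -d_i/d_o = -33.643/1.57 = -21.429.
Eyepiece angular magnification (image at infinity): M_eye = D/f_e = 24/2 = 12.000.
Overall M = m_obj x M_eye = (-21.429)(12.000) = -257.14.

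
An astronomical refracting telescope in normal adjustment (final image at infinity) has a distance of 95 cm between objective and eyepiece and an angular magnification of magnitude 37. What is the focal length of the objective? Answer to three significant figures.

92.5 cm

In normal adjustment the tube length equals f_obj + f_eye and |M| = f_obj/f_eye.
So f_obj = 37 f_eye and 37 f_eye + f_eye = 95 cm, giving f_eye = 95/38 = 2.500 cm and f_obj = 92.500 cm.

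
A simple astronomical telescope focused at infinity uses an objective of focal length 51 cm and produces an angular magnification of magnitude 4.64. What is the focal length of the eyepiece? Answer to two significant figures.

|M| = f_obj/f_eye, so f_eye = f_obj/|M| = 51/4.64 = 10.991 cm.

11 cm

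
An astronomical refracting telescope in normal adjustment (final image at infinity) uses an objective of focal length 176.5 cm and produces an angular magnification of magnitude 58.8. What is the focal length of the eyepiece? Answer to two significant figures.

3.0 cm

|M| = f_obj/f_eye, so f_eye = f_obj/|M| = 176.5/58.8 = 3.002 cm.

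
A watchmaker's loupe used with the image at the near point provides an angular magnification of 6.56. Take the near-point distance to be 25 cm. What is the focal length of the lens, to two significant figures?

4.5 cm

For the image at the near point, M = 1 + D/f.
f = D/(M - 1) = 25/(6.56 - 1) = 4.496 cm.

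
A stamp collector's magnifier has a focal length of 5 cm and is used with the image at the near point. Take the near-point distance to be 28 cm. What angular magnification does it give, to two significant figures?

M = 1 + D/f = 1 + 28/5 = 6.600.

6.6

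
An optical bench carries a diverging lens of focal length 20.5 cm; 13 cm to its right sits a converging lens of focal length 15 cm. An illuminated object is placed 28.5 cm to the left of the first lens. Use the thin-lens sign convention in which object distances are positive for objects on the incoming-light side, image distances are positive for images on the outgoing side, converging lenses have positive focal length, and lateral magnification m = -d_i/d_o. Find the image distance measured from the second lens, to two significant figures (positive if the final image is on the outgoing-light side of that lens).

Applying the thin-lens equation to the first lens, 1/(-20.5) = 1/28.5 + 1/d_i1, which gives d_i1 = -11.923 cm.
The intermediate image is virtual, 11.923 cm to the left of lens 1, so d_o2 = L - d_i1 = 13 - (-11.923) = 24.923 cm.
Applying the thin-lens equation again with f_2 = 15 cm and d_o2 = 24.923 cm gives d_i2 = 37.674 cm.

38 cm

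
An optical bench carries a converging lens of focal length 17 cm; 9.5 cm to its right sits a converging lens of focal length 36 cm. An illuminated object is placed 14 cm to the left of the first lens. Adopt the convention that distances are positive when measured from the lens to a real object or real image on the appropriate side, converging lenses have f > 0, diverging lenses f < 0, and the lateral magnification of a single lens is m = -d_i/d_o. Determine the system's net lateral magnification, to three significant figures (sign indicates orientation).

Lens 1: 1/d_i1 = 1/f_1 - 1/d_o1 = 1/17 - 1/14 = -0.01261 cm^-1, so d_i1 = -79.333 cm.
m_1 = -(-79.333)/14 = 5.6667.
The intermediate image is virtual, 79.333 cm to the left of lens 1, so d_o2 = L - d_i1 = 9.5 - (-79.333) = 88.833 cm.
Lens 2: 1/d_i2 = 1/f_2 - 1/d_o2 = 1/36 - 1/(88.833) = 0.01652 cm^-1, so d_i2 = 60.530 cm.
m_2 = -(60.530)/(88.833) = -0.6814.
Total m = m_1 x m_2 = (5.6667)(-0.6814) = -3.8612.

-3.86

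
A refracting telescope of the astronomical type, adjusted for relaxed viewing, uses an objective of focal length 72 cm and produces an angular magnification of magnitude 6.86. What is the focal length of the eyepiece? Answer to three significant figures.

|M| = f_obj/f_eye, so f_eye = f_obj/|M| = 72/6.86 = 10.496 cm.

10.5 cm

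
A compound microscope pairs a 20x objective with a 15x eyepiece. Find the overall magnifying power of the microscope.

The overall magnification of a compound microscope is the product of the objective and eyepiece magnifications:
M = M_obj x M_eye = 20 x 15 = 300.

300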